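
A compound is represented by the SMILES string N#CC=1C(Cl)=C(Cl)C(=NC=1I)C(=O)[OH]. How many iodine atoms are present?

1

Scan the SMILES for I atoms (remember two-letter symbols like Cl and Br are single atoms).
Iodine count: 1.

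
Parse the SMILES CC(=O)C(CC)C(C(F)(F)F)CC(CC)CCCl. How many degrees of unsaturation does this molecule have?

Degree of unsaturation = (number of rings) + (number of π bonds).
Ring closures in the SMILES: 0.
π bonds: 1 double bond (each 1 DoU) → 1 DoU from unsaturation.
Total DoU = 0 + 1 = 1.

1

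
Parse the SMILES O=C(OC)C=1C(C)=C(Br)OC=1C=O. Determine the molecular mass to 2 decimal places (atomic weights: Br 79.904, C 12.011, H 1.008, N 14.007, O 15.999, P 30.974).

247.04 g/mol

First, the molecular formula is C8H7BrO4 (counting implicit H from valence).
  Br: 1 × 79.904 = 79.904
  C: 8 × 12.011 = 96.088
  H: 7 × 1.008 = 7.056
  O: 4 × 15.999 = 63.996
Sum: 1×79.904 + 8×12.011 + 7×1.008 + 4×15.999 = 247.044 → 247.04 g/mol.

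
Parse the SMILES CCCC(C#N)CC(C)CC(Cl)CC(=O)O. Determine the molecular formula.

Walk through each heavy atom and fill implicit hydrogens from standard valence (C 4, N 3, O 2, S 2, halogen 1):
  atom 1: C, bond orders sum to 1 (valence 4) → 3 H
  atom 2: C, bond orders sum to 2 (valence 4) → 2 H
  atom 3: C, bond orders sum to 2 (valence 4) → 2 H
  atom 4: C, bond orders sum to 3 (valence 4) → 1 H
  atom 5: C, bond orders sum to 4 (valence 4) → 0 H
  atom 6: N, bond orders sum to 3 (valence 3) → 0 H
  atom 7: C, bond orders sum to 2 (valence 4) → 2 H
  atom 8: C, bond orders sum to 3 (valence 4) → 1 H
  atom 9: C, bond orders sum to 1 (valence 4) → 3 H
  atom 10: C, bond orders sum to 2 (valence 4) → 2 H
  atom 11: C, bond orders sum to 3 (valence 4) → 1 H
  atom 12: Cl (halogen, monovalent) → 0 H
  atom 13: C, bond orders sum to 2 (valence 4) → 2 H
  atom 14: C, bond orders sum to 4 (valence 4) → 0 H
  atom 15: O, bond orders sum to 2 (valence 2) → 0 H
  atom 16: O, bond orders sum to 1 (valence 2) → 1 H
Totals → C:12, H:20, Cl:1, N:1, O:2.

C12H20ClNO2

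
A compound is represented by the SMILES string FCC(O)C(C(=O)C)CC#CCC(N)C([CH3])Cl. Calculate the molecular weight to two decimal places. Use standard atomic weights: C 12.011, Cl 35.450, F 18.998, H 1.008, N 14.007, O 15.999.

263.74 g/mol

First, the molecular formula is C12H19ClFNO2 (counting implicit H from valence).
  C: 12 × 12.011 = 144.132
  Cl: 1 × 35.450 = 35.450
  F: 1 × 18.998 = 18.998
  H: 19 × 1.008 = 19.152
  N: 1 × 14.007 = 14.007
  O: 2 × 15.999 = 31.998
Sum: 12×12.011 + 1×35.450 + 1×18.998 + 19×1.008 + 1×14.007 + 2×15.999 = 263.737 → 263.74 g/mol.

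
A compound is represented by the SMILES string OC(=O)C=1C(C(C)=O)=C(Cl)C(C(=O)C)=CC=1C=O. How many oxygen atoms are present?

Scan the SMILES for O atoms (remember two-letter symbols like Cl and Br are single atoms).
Oxygen count: 5.

5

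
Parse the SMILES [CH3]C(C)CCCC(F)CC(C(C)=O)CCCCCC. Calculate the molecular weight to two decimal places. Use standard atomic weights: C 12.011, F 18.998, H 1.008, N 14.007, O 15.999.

272.45 g/mol

First, the molecular formula is C17H33FO (counting implicit H from valence).
  C: 17 × 12.011 = 204.187
  F: 1 × 18.998 = 18.998
  H: 33 × 1.008 = 33.264
  O: 1 × 15.999 = 15.999
Sum: 17×12.011 + 1×18.998 + 33×1.008 + 1×15.999 = 272.448 → 272.45 g/mol.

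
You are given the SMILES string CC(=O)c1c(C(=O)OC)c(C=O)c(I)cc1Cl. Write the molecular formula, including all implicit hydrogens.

C11H8ClIO4

Walk through each heavy atom and fill implicit hydrogens from standard valence (C 4, N 3, O 2, S 2, halogen 1); for lowercase aromatic atoms, an aromatic c carries 1 H when it has two neighbours and 0 H with three, and aromatic n carries 0 H:
  atom 1: C, bond orders sum to 1 (valence 4) → 3 H
  atom 2: C, bond orders sum to 4 (valence 4) → 0 H
  atom 3: O, bond orders sum to 2 (valence 2) → 0 H
  atom 4: aromatic c, 3 neighbours → 0 H
  atom 5: aromatic c, 3 neighbours → 0 H
  atom 6: C, bond orders sum to 4 (valence 4) → 0 H
  atom 7: O, bond orders sum to 2 (valence 2) → 0 H
  atom 8: O, bond orders sum to 2 (valence 2) → 0 H
  atom 9: C, bond orders sum to 1 (valence 4) → 3 H
  atom 10: aromatic c, 3 neighbours → 0 H
  atom 11: C, bond orders sum to 3 (valence 4) → 1 H
  atom 12: O, bond orders sum to 2 (valence 2) → 0 H
  atom 13: aromatic c, 3 neighbours → 0 H
  atom 14: I (halogen, monovalent) → 0 H
  atom 15: aromatic c, 2 neighbours → 1 H
  atom 16: aromatic c, 3 neighbours → 0 H
  atom 17: Cl (halogen, monovalent) → 0 H
Totals → C:11, H:8, Cl:1, I:1, O:4.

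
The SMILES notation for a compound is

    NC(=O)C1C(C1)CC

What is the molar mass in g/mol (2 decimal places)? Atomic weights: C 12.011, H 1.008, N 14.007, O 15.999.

First, the molecular formula is C6H11NO (counting implicit H from valence).
  C: 6 × 12.011 = 72.066
  H: 11 × 1.008 = 11.088
  N: 1 × 14.007 = 14.007
  O: 1 × 15.999 = 15.999
Sum: 6×12.011 + 11×1.008 + 1×14.007 + 1×15.999 = 113.160 → 113.16 g/mol.

113.16 g/mol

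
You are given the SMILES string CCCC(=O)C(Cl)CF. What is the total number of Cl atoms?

Scan the SMILES for Cl atoms (remember two-letter symbols like Cl and Br are single atoms).
Chlorine count: 1.

1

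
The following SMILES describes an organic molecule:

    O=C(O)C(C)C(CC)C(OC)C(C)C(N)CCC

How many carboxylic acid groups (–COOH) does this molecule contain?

1

The carboxylic acid motif appears at heavy-atom position 2 in the SMILES.
Other groups present: 1 ether, 1 primary amine.
Carboxylic acid count: 1.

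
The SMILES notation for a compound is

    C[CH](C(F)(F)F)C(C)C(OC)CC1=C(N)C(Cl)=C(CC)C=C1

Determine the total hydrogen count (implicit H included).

Walk through each heavy atom and fill implicit hydrogens from standard valence (C 4, N 3, O 2, S 2, halogen 1):
  atom 1: C, bond orders sum to 1 (valence 4) → 3 H
  atom 2: C with explicit H count 1
  atom 3: C, bond orders sum to 4 (valence 4) → 0 H
  atom 4: F (halogen, monovalent) → 0 H
  atom 5: F (halogen, monovalent) → 0 H
  atom 6: F (halogen, monovalent) → 0 H
  atom 7: C, bond orders sum to 3 (valence 4) → 1 H
  atom 8: C, bond orders sum to 1 (valence 4) → 3 H
  atom 9: C, bond orders sum to 3 (valence 4) → 1 H
  atom 10: O, bond orders sum to 2 (valence 2) → 0 H
  atom 11: C, bond orders sum to 1 (valence 4) → 3 H
  atom 12: C, bond orders sum to 2 (valence 4) → 2 H
  atom 13: C, bond orders sum to 4 (valence 4) → 0 H
  atom 14: C, bond orders sum to 4 (valence 4) → 0 H
  atom 15: N, bond orders sum to 1 (valence 3) → 2 H
  atom 16: C, bond orders sum to 4 (valence 4) → 0 H
  atom 17: Cl (halogen, monovalent) → 0 H
  atom 18: C, bond orders sum to 4 (valence 4) → 0 H
  atom 19: C, bond orders sum to 2 (valence 4) → 2 H
  atom 20: C, bond orders sum to 1 (valence 4) → 3 H
  atom 21: C, bond orders sum to 3 (valence 4) → 1 H
  atom 22: C, bond orders sum to 3 (valence 4) → 1 H
Total hydrogens: 23.

23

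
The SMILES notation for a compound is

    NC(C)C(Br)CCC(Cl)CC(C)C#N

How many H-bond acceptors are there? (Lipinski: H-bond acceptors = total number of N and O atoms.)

2

N atoms: 2; O atoms: 0.
Lipinski HBA = 2 + 0 = 2.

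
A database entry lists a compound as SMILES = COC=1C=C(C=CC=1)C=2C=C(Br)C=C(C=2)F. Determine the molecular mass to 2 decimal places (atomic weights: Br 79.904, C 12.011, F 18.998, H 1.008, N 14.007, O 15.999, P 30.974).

281.12 g/mol

First, the molecular formula is C13H10BrFO (counting implicit H from valence).
  Br: 1 × 79.904 = 79.904
  C: 13 × 12.011 = 156.143
  F: 1 × 18.998 = 18.998
  H: 10 × 1.008 = 10.080
  O: 1 × 15.999 = 15.999
Sum: 1×79.904 + 13×12.011 + 1×18.998 + 10×1.008 + 1×15.999 = 281.124 → 281.12 g/mol.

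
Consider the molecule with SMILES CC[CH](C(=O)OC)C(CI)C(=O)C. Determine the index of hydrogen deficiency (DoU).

2

Molecular formula: C9H15IO3.
DoU = (2C + 2 + N − H − X) / 2, where X is the halogen count and O/S are ignored.
    = (2·9 + 2 + 0 − 15 − 1) / 2 = 4 / 2 = 2.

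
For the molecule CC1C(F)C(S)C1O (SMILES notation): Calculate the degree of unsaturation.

1

Molecular formula: C5H9FOS.
DoU = (2C + 2 + N − H − X) / 2, where X is the halogen count and O/S are ignored.
    = (2·5 + 2 + 0 − 9 − 1) / 2 = 2 / 2 = 1.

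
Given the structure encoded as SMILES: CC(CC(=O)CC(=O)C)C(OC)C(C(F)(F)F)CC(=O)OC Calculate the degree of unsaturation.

Molecular formula: C14H21F3O5.
DoU = (2C + 2 + N − H − X) / 2, where X is the halogen count and O/S are ignored.
    = (2·14 + 2 + 0 − 21 − 3) / 2 = 6 / 2 = 3.

3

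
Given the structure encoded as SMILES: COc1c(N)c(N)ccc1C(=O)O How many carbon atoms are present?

8

Count every carbon token in the SMILES (each C, including those in ring-closure positions and inside branches).
Carbon count: 8.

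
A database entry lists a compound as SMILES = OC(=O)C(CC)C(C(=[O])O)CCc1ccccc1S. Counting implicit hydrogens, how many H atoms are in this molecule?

18

Walk through each heavy atom and fill implicit hydrogens from standard valence (C 4, N 3, O 2, S 2, halogen 1); for lowercase aromatic atoms, an aromatic c carries 1 H when it has two neighbours and 0 H with three, and aromatic n carries 0 H:
  atom 1: O, bond orders sum to 1 (valence 2) → 1 H
  atom 2: C, bond orders sum to 4 (valence 4) → 0 H
  atom 3: O, bond orders sum to 2 (valence 2) → 0 H
  atom 4: C, bond orders sum to 3 (valence 4) → 1 H
  atom 5: C, bond orders sum to 2 (valence 4) → 2 H
  atom 6: C, bond orders sum to 1 (valence 4) → 3 H
  atom 7: C, bond orders sum to 3 (valence 4) → 1 H
  atom 8: C, bond orders sum to 4 (valence 4) → 0 H
  atom 9: O with explicit H count 0
  atom 10: O, bond orders sum to 1 (valence 2) → 1 H
  atom 11: C, bond orders sum to 2 (valence 4) → 2 H
  atom 12: C, bond orders sum to 2 (valence 4) → 2 H
  atom 13: aromatic c, 3 neighbours → 0 H
  atom 14: aromatic c, 2 neighbours → 1 H
  atom 15: aromatic c, 2 neighbours → 1 H
  atom 16: aromatic c, 2 neighbours → 1 H
  atom 17: aromatic c, 2 neighbours → 1 H
  atom 18: aromatic c, 3 neighbours → 0 H
  atom 19: S, bond orders sum to 1 (valence 2) → 1 H
Total hydrogens: 18.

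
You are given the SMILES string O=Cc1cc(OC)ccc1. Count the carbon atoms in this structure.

Count every carbon token in the SMILES (each C, including those in ring-closure positions and inside branches).
Carbon count: 8.

8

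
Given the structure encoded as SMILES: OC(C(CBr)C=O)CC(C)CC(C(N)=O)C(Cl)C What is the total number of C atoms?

12

Count every carbon token in the SMILES (each C, including those in ring-closure positions and inside branches).
Carbon count: 12.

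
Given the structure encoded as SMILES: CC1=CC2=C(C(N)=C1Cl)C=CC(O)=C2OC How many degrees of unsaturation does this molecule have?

7

Degree of unsaturation = (number of rings) + (number of π bonds).
Ring closures in the SMILES: 2.
π bonds: 5 double bonds (each 1 DoU) → 5 DoU from unsaturation.
Total DoU = 2 + 5 = 7.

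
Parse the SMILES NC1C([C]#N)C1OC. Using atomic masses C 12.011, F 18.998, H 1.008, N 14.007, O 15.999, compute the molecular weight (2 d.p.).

112.13 g/mol

First, the molecular formula is C5H8N2O (counting implicit H from valence).
  C: 5 × 12.011 = 60.055
  H: 8 × 1.008 = 8.064
  N: 2 × 14.007 = 28.014
  O: 1 × 15.999 = 15.999
Sum: 5×12.011 + 8×1.008 + 2×14.007 + 1×15.999 = 112.132 → 112.13 g/mol.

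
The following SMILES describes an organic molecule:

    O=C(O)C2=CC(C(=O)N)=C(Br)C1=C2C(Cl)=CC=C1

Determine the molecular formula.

C12H7BrClNO3

Walk through each heavy atom and fill implicit hydrogens from standard valence (C 4, N 3, O 2, S 2, halogen 1):
  atom 1: O, bond orders sum to 2 (valence 2) → 0 H
  atom 2: C, bond orders sum to 4 (valence 4) → 0 H
  atom 3: O, bond orders sum to 1 (valence 2) → 1 H
  atom 4: C, bond orders sum to 4 (valence 4) → 0 H
  atom 5: C, bond orders sum to 3 (valence 4) → 1 H
  atom 6: C, bond orders sum to 4 (valence 4) → 0 H
  atom 7: C, bond orders sum to 4 (valence 4) → 0 H
  atom 8: O, bond orders sum to 2 (valence 2) → 0 H
  atom 9: N, bond orders sum to 1 (valence 3) → 2 H
  atom 10: C, bond orders sum to 4 (valence 4) → 0 H
  atom 11: Br (halogen, monovalent) → 0 H
  atom 12: C, bond orders sum to 4 (valence 4) → 0 H
  atom 13: C, bond orders sum to 4 (valence 4) → 0 H
  atom 14: C, bond orders sum to 4 (valence 4) → 0 H
  atom 15: Cl (halogen, monovalent) → 0 H
  atom 16: C, bond orders sum to 3 (valence 4) → 1 H
  atom 17: C, bond orders sum to 3 (valence 4) → 1 H
  atom 18: C, bond orders sum to 3 (valence 4) → 1 H
Totals → C:12, H:7, Br:1, Cl:1, N:1, O:3.
In Hill order: C12H7BrClNO3.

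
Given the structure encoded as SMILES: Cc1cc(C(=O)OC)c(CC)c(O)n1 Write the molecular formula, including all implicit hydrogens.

Walk through each heavy atom and fill implicit hydrogens from standard valence (C 4, N 3, O 2, S 2, halogen 1); for lowercase aromatic atoms, an aromatic c carries 1 H when it has two neighbours and 0 H with three, and aromatic n carries 0 H:
  atom 1: C, bond orders sum to 1 (valence 4) → 3 H
  atom 2: aromatic c, 3 neighbours → 0 H
  atom 3: aromatic c, 2 neighbours → 1 H
  atom 4: aromatic c, 3 neighbours → 0 H
  atom 5: C, bond orders sum to 4 (valence 4) → 0 H
  atom 6: O, bond orders sum to 2 (valence 2) → 0 H
  atom 7: O, bond orders sum to 2 (valence 2) → 0 H
  atom 8: C, bond orders sum to 1 (valence 4) → 3 H
  atom 9: aromatic c, 3 neighbours → 0 H
  atom 10: C, bond orders sum to 2 (valence 4) → 2 H
  atom 11: C, bond orders sum to 1 (valence 4) → 3 H
  atom 12: aromatic c, 3 neighbours → 0 H
  atom 13: O, bond orders sum to 1 (valence 2) → 1 H
  atom 14: aromatic n, 2 neighbours → 0 H
Totals → C:10, H:13, N:1, O:3.
In Hill order: C10H13NO3.

C10H13NO3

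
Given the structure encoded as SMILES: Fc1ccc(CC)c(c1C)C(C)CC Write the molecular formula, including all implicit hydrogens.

Walk through each heavy atom and fill implicit hydrogens from standard valence (C 4, N 3, O 2, S 2, halogen 1); for lowercase aromatic atoms, an aromatic c carries 1 H when it has two neighbours and 0 H with three, and aromatic n carries 0 H:
  atom 1: F (halogen, monovalent) → 0 H
  atom 2: aromatic c, 3 neighbours → 0 H
  atom 3: aromatic c, 2 neighbours → 1 H
  atom 4: aromatic c, 2 neighbours → 1 H
  atom 5: aromatic c, 3 neighbours → 0 H
  atom 6: C, bond orders sum to 2 (valence 4) → 2 H
  atom 7: C, bond orders sum to 1 (valence 4) → 3 H
  atom 8: aromatic c, 3 neighbours → 0 H
  atom 9: aromatic c, 3 neighbours → 0 H
  atom 10: C, bond orders sum to 1 (valence 4) → 3 H
  atom 11: C, bond orders sum to 3 (valence 4) → 1 H
  atom 12: C, bond orders sum to 1 (valence 4) → 3 H
  atom 13: C, bond orders sum to 2 (valence 4) → 2 H
  atom 14: C, bond orders sum to 1 (valence 4) → 3 H
Totals → C:13, H:19, F:1.

C13H19F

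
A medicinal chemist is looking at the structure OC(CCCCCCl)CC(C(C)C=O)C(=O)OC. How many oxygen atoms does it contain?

Scan the SMILES for O atoms (remember two-letter symbols like Cl and Br are single atoms).
Oxygen count: 4.

4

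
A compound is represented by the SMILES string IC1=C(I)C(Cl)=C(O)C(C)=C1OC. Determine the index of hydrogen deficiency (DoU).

Molecular formula: C8H7ClI2O2.
DoU = (2C + 2 + N − H − X) / 2, where X is the halogen count and O/S are ignored.
    = (2·8 + 2 + 0 − 7 − 3) / 2 = 8 / 2 = 4.

4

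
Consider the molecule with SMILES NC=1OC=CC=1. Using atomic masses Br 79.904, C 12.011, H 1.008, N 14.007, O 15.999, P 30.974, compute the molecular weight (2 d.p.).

First, the molecular formula is C4H5NO (counting implicit H from valence).
  C: 4 × 12.011 = 48.044
  H: 5 × 1.008 = 5.040
  N: 1 × 14.007 = 14.007
  O: 1 × 15.999 = 15.999
Sum: 4×12.011 + 5×1.008 + 1×14.007 + 1×15.999 = 83.090 → 83.09 g/mol.

83.09 g/mol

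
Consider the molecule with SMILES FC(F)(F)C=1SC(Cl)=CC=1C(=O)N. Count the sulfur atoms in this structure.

Scan the SMILES for S atoms (remember two-letter symbols like Cl and Br are single atoms).
Sulfur count: 1.

1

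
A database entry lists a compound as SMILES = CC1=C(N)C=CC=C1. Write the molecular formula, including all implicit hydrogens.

C7H9N

Walk through each heavy atom and fill implicit hydrogens from standard valence (C 4, N 3, O 2, S 2, halogen 1):
  atom 1: C, bond orders sum to 1 (valence 4) → 3 H
  atom 2: C, bond orders sum to 4 (valence 4) → 0 H
  atom 3: C, bond orders sum to 4 (valence 4) → 0 H
  atom 4: N, bond orders sum to 1 (valence 3) → 2 H
  atom 5: C, bond orders sum to 3 (valence 4) → 1 H
  atom 6: C, bond orders sum to 3 (valence 4) → 1 H
  atom 7: C, bond orders sum to 3 (valence 4) → 1 H
  atom 8: C, bond orders sum to 3 (valence 4) → 1 H
Totals → C:7, H:9, N:1.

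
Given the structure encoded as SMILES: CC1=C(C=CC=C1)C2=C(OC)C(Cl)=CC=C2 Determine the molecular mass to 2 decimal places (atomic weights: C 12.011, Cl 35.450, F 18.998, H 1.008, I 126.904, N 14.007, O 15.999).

First, the molecular formula is C14H13ClO (counting implicit H from valence).
  C: 14 × 12.011 = 168.154
  Cl: 1 × 35.450 = 35.450
  H: 13 × 1.008 = 13.104
  O: 1 × 15.999 = 15.999
Sum: 14×12.011 + 1×35.450 + 13×1.008 + 1×15.999 = 232.707 → 232.71 g/mol.

232.71 g/mol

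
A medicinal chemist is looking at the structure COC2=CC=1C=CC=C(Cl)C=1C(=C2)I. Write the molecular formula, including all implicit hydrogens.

C11H8ClIO

Walk through each heavy atom and fill implicit hydrogens from standard valence (C 4, N 3, O 2, S 2, halogen 1):
  atom 1: C, bond orders sum to 1 (valence 4) → 3 H
  atom 2: O, bond orders sum to 2 (valence 2) → 0 H
  atom 3: C, bond orders sum to 4 (valence 4) → 0 H
  atom 4: C, bond orders sum to 3 (valence 4) → 1 H
  atom 5: C, bond orders sum to 4 (valence 4) → 0 H
  atom 6: C, bond orders sum to 3 (valence 4) → 1 H
  atom 7: C, bond orders sum to 3 (valence 4) → 1 H
  atom 8: C, bond orders sum to 3 (valence 4) → 1 H
  atom 9: C, bond orders sum to 4 (valence 4) → 0 H
  atom 10: Cl (halogen, monovalent) → 0 H
  atom 11: C, bond orders sum to 4 (valence 4) → 0 H
  atom 12: C, bond orders sum to 4 (valence 4) → 0 H
  atom 13: C, bond orders sum to 3 (valence 4) → 1 H
  atom 14: I (halogen, monovalent) → 0 H
Totals → C:11, H:8, Cl:1, I:1, O:1.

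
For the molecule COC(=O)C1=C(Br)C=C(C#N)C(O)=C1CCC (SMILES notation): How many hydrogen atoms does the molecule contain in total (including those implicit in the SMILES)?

Walk through each heavy atom and fill implicit hydrogens from standard valence (C 4, N 3, O 2, S 2, halogen 1):
  atom 1: C, bond orders sum to 1 (valence 4) → 3 H
  atom 2: O, bond orders sum to 2 (valence 2) → 0 H
  atom 3: C, bond orders sum to 4 (valence 4) → 0 H
  atom 4: O, bond orders sum to 2 (valence 2) → 0 H
  atom 5: C, bond orders sum to 4 (valence 4) → 0 H
  atom 6: C, bond orders sum to 4 (valence 4) → 0 H
  atom 7: Br (halogen, monovalent) → 0 H
  atom 8: C, bond orders sum to 3 (valence 4) → 1 H
  atom 9: C, bond orders sum to 4 (valence 4) → 0 H
  atom 10: C, bond orders sum to 4 (valence 4) → 0 H
  atom 11: N, bond orders sum to 3 (valence 3) → 0 H
  atom 12: C, bond orders sum to 4 (valence 4) → 0 H
  atom 13: O, bond orders sum to 1 (valence 2) → 1 H
  atom 14: C, bond orders sum to 4 (valence 4) → 0 H
  atom 15: C, bond orders sum to 2 (valence 4) → 2 H
  atom 16: C, bond orders sum to 2 (valence 4) → 2 H
  atom 17: C, bond orders sum to 1 (valence 4) → 3 H
Total hydrogens: 12.

12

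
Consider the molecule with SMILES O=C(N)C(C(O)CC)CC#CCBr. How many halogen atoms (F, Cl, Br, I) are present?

1

Halogen atoms appear at heavy-atom position 13 (1×Br).
Other groups present: 1 alkyne, 1 amide, 1 hydroxyl.
Halogen count: 1.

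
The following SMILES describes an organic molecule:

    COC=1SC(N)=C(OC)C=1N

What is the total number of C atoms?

6

Count every carbon token in the SMILES (each C, including those in ring-closure positions and inside branches).
Carbon count: 6.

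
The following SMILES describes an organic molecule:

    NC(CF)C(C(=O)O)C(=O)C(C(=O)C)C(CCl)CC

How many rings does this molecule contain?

0

In SMILES, each pair of matching ring-closure digits denotes one ring-closing bond; the number of such bonds equals the number of independent rings.
Ring-closure bonds here: 0.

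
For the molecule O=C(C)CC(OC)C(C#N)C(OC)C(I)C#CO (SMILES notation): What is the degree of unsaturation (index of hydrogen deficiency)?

Degree of unsaturation = (number of rings) + (number of π bonds).
Ring closures in the SMILES: 0.
π bonds: 1 double bond (each 1 DoU), 2 triple bonds (each 2 DoU) → 5 DoU from unsaturation.
Total DoU = 0 + 5 = 5.

5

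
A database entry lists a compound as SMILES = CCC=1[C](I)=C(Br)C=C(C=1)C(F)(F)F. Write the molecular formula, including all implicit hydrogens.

C9H7BrF3I

Walk through each heavy atom and fill implicit hydrogens from standard valence (C 4, N 3, O 2, S 2, halogen 1):
  atom 1: C, bond orders sum to 1 (valence 4) → 3 H
  atom 2: C, bond orders sum to 2 (valence 4) → 2 H
  atom 3: C, bond orders sum to 4 (valence 4) → 0 H
  atom 4: C with explicit H count 0
  atom 5: I (halogen, monovalent) → 0 H
  atom 6: C, bond orders sum to 4 (valence 4) → 0 H
  atom 7: Br (halogen, monovalent) → 0 H
  atom 8: C, bond orders sum to 3 (valence 4) → 1 H
  atom 9: C, bond orders sum to 4 (valence 4) → 0 H
  atom 10: C, bond orders sum to 3 (valence 4) → 1 H
  atom 11: C, bond orders sum to 4 (valence 4) → 0 H
  atom 12: F (halogen, monovalent) → 0 H
  atom 13: F (halogen, monovalent) → 0 H
  atom 14: F (halogen, monovalent) → 0 H
Totals → C:9, H:7, Br:1, F:3, I:1.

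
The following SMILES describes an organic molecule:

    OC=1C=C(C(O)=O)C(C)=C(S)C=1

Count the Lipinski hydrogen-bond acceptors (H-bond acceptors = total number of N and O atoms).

3

N atoms: 0; O atoms: 3.
Lipinski HBA = 0 + 3 = 3.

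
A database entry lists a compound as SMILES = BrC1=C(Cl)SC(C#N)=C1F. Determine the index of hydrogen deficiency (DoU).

Molecular formula: C5BrClFNS.
DoU = (2C + 2 + N − H − X) / 2, where X is the halogen count and O/S are ignored.
    = (2·5 + 2 + 1 − 0 − 3) / 2 = 10 / 2 = 5.

5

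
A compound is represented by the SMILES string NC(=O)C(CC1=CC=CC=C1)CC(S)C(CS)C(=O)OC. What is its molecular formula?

C15H21NO3S2

Walk through each heavy atom and fill implicit hydrogens from standard valence (C 4, N 3, O 2, S 2, halogen 1):
  atom 1: N, bond orders sum to 1 (valence 3) → 2 H
  atom 2: C, bond orders sum to 4 (valence 4) → 0 H
  atom 3: O, bond orders sum to 2 (valence 2) → 0 H
  atom 4: C, bond orders sum to 3 (valence 4) → 1 H
  atom 5: C, bond orders sum to 2 (valence 4) → 2 H
  atom 6: C, bond orders sum to 4 (valence 4) → 0 H
  atom 7: C, bond orders sum to 3 (valence 4) → 1 H
  atom 8: C, bond orders sum to 3 (valence 4) → 1 H
  atom 9: C, bond orders sum to 3 (valence 4) → 1 H
  atom 10: C, bond orders sum to 3 (valence 4) → 1 H
  atom 11: C, bond orders sum to 3 (valence 4) → 1 H
  atom 12: C, bond orders sum to 2 (valence 4) → 2 H
  atom 13: C, bond orders sum to 3 (valence 4) → 1 H
  atom 14: S, bond orders sum to 1 (valence 2) → 1 H
  atom 15: C, bond orders sum to 3 (valence 4) → 1 H
  atom 16: C, bond orders sum to 2 (valence 4) → 2 H
  atom 17: S, bond orders sum to 1 (valence 2) → 1 H
  atom 18: C, bond orders sum to 4 (valence 4) → 0 H
  atom 19: O, bond orders sum to 2 (valence 2) → 0 H
  atom 20: O, bond orders sum to 2 (valence 2) → 0 H
  atom 21: C, bond orders sum to 1 (valence 4) → 3 H
Totals → C:15, H:21, N:1, O:3, S:2.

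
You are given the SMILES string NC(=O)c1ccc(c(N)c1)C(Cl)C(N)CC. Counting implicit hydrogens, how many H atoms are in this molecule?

Walk through each heavy atom and fill implicit hydrogens from standard valence (C 4, N 3, O 2, S 2, halogen 1); for lowercase aromatic atoms, an aromatic c carries 1 H when it has two neighbours and 0 H with three, and aromatic n carries 0 H:
  atom 1: N, bond orders sum to 1 (valence 3) → 2 H
  atom 2: C, bond orders sum to 4 (valence 4) → 0 H
  atom 3: O, bond orders sum to 2 (valence 2) → 0 H
  atom 4: aromatic c, 3 neighbours → 0 H
  atom 5: aromatic c, 2 neighbours → 1 H
  atom 6: aromatic c, 2 neighbours → 1 H
  atom 7: aromatic c, 3 neighbours → 0 H
  atom 8: aromatic c, 3 neighbours → 0 H
  atom 9: N, bond orders sum to 1 (valence 3) → 2 H
  atom 10: aromatic c, 2 neighbours → 1 H
  atom 11: C, bond orders sum to 3 (valence 4) → 1 H
  atom 12: Cl (halogen, monovalent) → 0 H
  atom 13: C, bond orders sum to 3 (valence 4) → 1 H
  atom 14: N, bond orders sum to 1 (valence 3) → 2 H
  atom 15: C, bond orders sum to 2 (valence 4) → 2 H
  atom 16: C, bond orders sum to 1 (valence 4) → 3 H
Total hydrogens: 16.

16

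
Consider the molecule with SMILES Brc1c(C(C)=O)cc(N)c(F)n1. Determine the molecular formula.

Walk through each heavy atom and fill implicit hydrogens from standard valence (C 4, N 3, O 2, S 2, halogen 1); for lowercase aromatic atoms, an aromatic c carries 1 H when it has two neighbours and 0 H with three, and aromatic n carries 0 H:
  atom 1: Br (halogen, monovalent) → 0 H
  atom 2: aromatic c, 3 neighbours → 0 H
  atom 3: aromatic c, 3 neighbours → 0 H
  atom 4: C, bond orders sum to 4 (valence 4) → 0 H
  atom 5: C, bond orders sum to 1 (valence 4) → 3 H
  atom 6: O, bond orders sum to 2 (valence 2) → 0 H
  atom 7: aromatic c, 2 neighbours → 1 H
  atom 8: aromatic c, 3 neighbours → 0 H
  atom 9: N, bond orders sum to 1 (valence 3) → 2 H
  atom 10: aromatic c, 3 neighbours → 0 H
  atom 11: F (halogen, monovalent) → 0 H
  atom 12: aromatic n, 2 neighbours → 0 H
Totals → C:7, H:6, Br:1, F:1, N:2, O:1.

C7H6BrFN2O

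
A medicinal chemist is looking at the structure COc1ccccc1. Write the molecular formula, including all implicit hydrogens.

C7H8O

Walk through each heavy atom and fill implicit hydrogens from standard valence (C 4, N 3, O 2, S 2, halogen 1); for lowercase aromatic atoms, an aromatic c carries 1 H when it has two neighbours and 0 H with three, and aromatic n carries 0 H:
  atom 1: C, bond orders sum to 1 (valence 4) → 3 H
  atom 2: O, bond orders sum to 2 (valence 2) → 0 H
  atom 3: aromatic c, 3 neighbours → 0 H
  atom 4: aromatic c, 2 neighbours → 1 H
  atom 5: aromatic c, 2 neighbours → 1 H
  atom 6: aromatic c, 2 neighbours → 1 H
  atom 7: aromatic c, 2 neighbours → 1 H
  atom 8: aromatic c, 2 neighbours → 1 H
Totals → C:7, H:8, O:1.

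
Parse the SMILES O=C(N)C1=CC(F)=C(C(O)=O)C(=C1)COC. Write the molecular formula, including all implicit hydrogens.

Walk through each heavy atom and fill implicit hydrogens from standard valence (C 4, N 3, O 2, S 2, halogen 1):
  atom 1: O, bond orders sum to 2 (valence 2) → 0 H
  atom 2: C, bond orders sum to 4 (valence 4) → 0 H
  atom 3: N, bond orders sum to 1 (valence 3) → 2 H
  atom 4: C, bond orders sum to 4 (valence 4) → 0 H
  atom 5: C, bond orders sum to 3 (valence 4) → 1 H
  atom 6: C, bond orders sum to 4 (valence 4) → 0 H
  atom 7: F (halogen, monovalent) → 0 H
  atom 8: C, bond orders sum to 4 (valence 4) → 0 H
  atom 9: C, bond orders sum to 4 (valence 4) → 0 H
  atom 10: O, bond orders sum to 1 (valence 2) → 1 H
  atom 11: O, bond orders sum to 2 (valence 2) → 0 H
  atom 12: C, bond orders sum to 4 (valence 4) → 0 H
  atom 13: C, bond orders sum to 3 (valence 4) → 1 H
  atom 14: C, bond orders sum to 2 (valence 4) → 2 H
  atom 15: O, bond orders sum to 2 (valence 2) → 0 H
  atom 16: C, bond orders sum to 1 (valence 4) → 3 H
Totals → C:10, H:10, F:1, N:1, O:4.

C10H10FNO4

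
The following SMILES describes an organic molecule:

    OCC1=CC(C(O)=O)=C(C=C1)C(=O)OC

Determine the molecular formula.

C10H10O5

Walk through each heavy atom and fill implicit hydrogens from standard valence (C 4, N 3, O 2, S 2, halogen 1):
  atom 1: O, bond orders sum to 1 (valence 2) → 1 H
  atom 2: C, bond orders sum to 2 (valence 4) → 2 H
  atom 3: C, bond orders sum to 4 (valence 4) → 0 H
  atom 4: C, bond orders sum to 3 (valence 4) → 1 H
  atom 5: C, bond orders sum to 4 (valence 4) → 0 H
  atom 6: C, bond orders sum to 4 (valence 4) → 0 H
  atom 7: O, bond orders sum to 1 (valence 2) → 1 H
  atom 8: O, bond orders sum to 2 (valence 2) → 0 H
  atom 9: C, bond orders sum to 4 (valence 4) → 0 H
  atom 10: C, bond orders sum to 3 (valence 4) → 1 H
  atom 11: C, bond orders sum to 3 (valence 4) → 1 H
  atom 12: C, bond orders sum to 4 (valence 4) → 0 H
  atom 13: O, bond orders sum to 2 (valence 2) → 0 H
  atom 14: O, bond orders sum to 2 (valence 2) → 0 H
  atom 15: C, bond orders sum to 1 (valence 4) → 3 H
Totals → C:10, H:10, O:5.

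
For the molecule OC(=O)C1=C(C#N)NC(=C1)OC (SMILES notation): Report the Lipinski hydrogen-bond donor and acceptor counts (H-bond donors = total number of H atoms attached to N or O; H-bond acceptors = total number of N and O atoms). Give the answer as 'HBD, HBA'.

Donors: find every N or O and count the H atoms it carries.
  atom 1 (O): bond orders sum to 1 → 1 H
  atom 3 (O): bond orders sum to 2 → 0 H
  atom 7 (N): bond orders sum to 3 → 0 H
  atom 8 (N): bond orders sum to 2 → 1 H
  atom 11 (O): bond orders sum to 2 → 0 H
Lipinski HBD = 2.
Acceptors: N atoms = 2, O atoms = 3 → HBA = 5.

2, 5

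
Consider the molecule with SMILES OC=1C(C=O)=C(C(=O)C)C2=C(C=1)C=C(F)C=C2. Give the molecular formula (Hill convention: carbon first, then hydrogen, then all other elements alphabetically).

C13H9FO3

Walk through each heavy atom and fill implicit hydrogens from standard valence (C 4, N 3, O 2, S 2, halogen 1):
  atom 1: O, bond orders sum to 1 (valence 2) → 1 H
  atom 2: C, bond orders sum to 4 (valence 4) → 0 H
  atom 3: C, bond orders sum to 4 (valence 4) → 0 H
  atom 4: C, bond orders sum to 3 (valence 4) → 1 H
  atom 5: O, bond orders sum to 2 (valence 2) → 0 H
  atom 6: C, bond orders sum to 4 (valence 4) → 0 H
  atom 7: C, bond orders sum to 4 (valence 4) → 0 H
  atom 8: O, bond orders sum to 2 (valence 2) → 0 H
  atom 9: C, bond orders sum to 1 (valence 4) → 3 H
  atom 10: C, bond orders sum to 4 (valence 4) → 0 H
  atom 11: C, bond orders sum to 4 (valence 4) → 0 H
  atom 12: C, bond orders sum to 3 (valence 4) → 1 H
  atom 13: C, bond orders sum to 3 (valence 4) → 1 H
  atom 14: C, bond orders sum to 4 (valence 4) → 0 H
  atom 15: F (halogen, monovalent) → 0 H
  atom 16: C, bond orders sum to 3 (valence 4) → 1 H
  atom 17: C, bond orders sum to 3 (valence 4) → 1 H
Totals → C:13, H:9, F:1, O:3.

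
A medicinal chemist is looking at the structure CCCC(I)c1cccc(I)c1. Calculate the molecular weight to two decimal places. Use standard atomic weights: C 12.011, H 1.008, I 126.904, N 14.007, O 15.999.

First, the molecular formula is C10H12I2 (counting implicit H from valence).
  C: 10 × 12.011 = 120.110
  H: 12 × 1.008 = 12.096
  I: 2 × 126.904 = 253.808
Sum: 10×12.011 + 12×1.008 + 2×126.904 = 386.014 → 386.01 g/mol.

386.01 g/mol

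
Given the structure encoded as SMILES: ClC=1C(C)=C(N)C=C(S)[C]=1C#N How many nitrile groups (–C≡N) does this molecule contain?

The nitrile motif appears at heavy-atom position 11 in the SMILES.
Other groups present: 1 primary amine, 1 thiol.
Nitrile count: 1.

1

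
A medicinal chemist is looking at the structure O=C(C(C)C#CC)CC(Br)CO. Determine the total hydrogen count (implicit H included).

13

Walk through each heavy atom and fill implicit hydrogens from standard valence (C 4, N 3, O 2, S 2, halogen 1):
  atom 1: O, bond orders sum to 2 (valence 2) → 0 H
  atom 2: C, bond orders sum to 4 (valence 4) → 0 H
  atom 3: C, bond orders sum to 3 (valence 4) → 1 H
  atom 4: C, bond orders sum to 1 (valence 4) → 3 H
  atom 5: C, bond orders sum to 4 (valence 4) → 0 H
  atom 6: C, bond orders sum to 4 (valence 4) → 0 H
  atom 7: C, bond orders sum to 1 (valence 4) → 3 H
  atom 8: C, bond orders sum to 2 (valence 4) → 2 H
  atom 9: C, bond orders sum to 3 (valence 4) → 1 H
  atom 10: Br (halogen, monovalent) → 0 H
  atom 11: C, bond orders sum to 2 (valence 4) → 2 H
  atom 12: O, bond orders sum to 1 (valence 2) → 1 H
Total hydrogens: 13.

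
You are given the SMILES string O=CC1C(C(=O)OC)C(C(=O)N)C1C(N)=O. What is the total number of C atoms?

9

Count every carbon token in the SMILES (each C, including those in ring-closure positions and inside branches).
Carbon count: 9.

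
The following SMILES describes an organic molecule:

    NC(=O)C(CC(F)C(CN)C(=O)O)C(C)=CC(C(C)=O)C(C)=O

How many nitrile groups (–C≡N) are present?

Scan the SMILES for the nitrile motif — none present.
Groups that are present: 1 alkene, 1 amide, 1 carboxylic acid, 2 ketone, 1 primary amine.

0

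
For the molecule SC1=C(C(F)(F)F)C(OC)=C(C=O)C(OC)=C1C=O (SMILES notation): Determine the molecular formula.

Walk through each heavy atom and fill implicit hydrogens from standard valence (C 4, N 3, O 2, S 2, halogen 1):
  atom 1: S, bond orders sum to 1 (valence 2) → 1 H
  atom 2: C, bond orders sum to 4 (valence 4) → 0 H
  atom 3: C, bond orders sum to 4 (valence 4) → 0 H
  atom 4: C, bond orders sum to 4 (valence 4) → 0 H
  atom 5: F (halogen, monovalent) → 0 H
  atom 6: F (halogen, monovalent) → 0 H
  atom 7: F (halogen, monovalent) → 0 H
  atom 8: C, bond orders sum to 4 (valence 4) → 0 H
  atom 9: O, bond orders sum to 2 (valence 2) → 0 H
  atom 10: C, bond orders sum to 1 (valence 4) → 3 H
  atom 11: C, bond orders sum to 4 (valence 4) → 0 H
  atom 12: C, bond orders sum to 3 (valence 4) → 1 H
  atom 13: O, bond orders sum to 2 (valence 2) → 0 H
  atom 14: C, bond orders sum to 4 (valence 4) → 0 H
  atom 15: O, bond orders sum to 2 (valence 2) → 0 H
  atom 16: C, bond orders sum to 1 (valence 4) → 3 H
  atom 17: C, bond orders sum to 4 (valence 4) → 0 H
  atom 18: C, bond orders sum to 3 (valence 4) → 1 H
  atom 19: O, bond orders sum to 2 (valence 2) → 0 H
Totals → C:11, H:9, F:3, O:4, S:1.

C11H9F3O4S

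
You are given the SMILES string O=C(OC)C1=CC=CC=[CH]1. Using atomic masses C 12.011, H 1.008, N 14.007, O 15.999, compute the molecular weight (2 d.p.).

136.15 g/mol

First, the molecular formula is C8H8O2 (counting implicit H from valence).
  C: 8 × 12.011 = 96.088
  H: 8 × 1.008 = 8.064
  O: 2 × 15.999 = 31.998
Sum: 8×12.011 + 8×1.008 + 2×15.999 = 136.150 → 136.15 g/mol.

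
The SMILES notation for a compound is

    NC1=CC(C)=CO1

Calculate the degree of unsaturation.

3

Degree of unsaturation = (number of rings) + (number of π bonds).
Ring closures in the SMILES: 1.
π bonds: 2 double bonds (each 1 DoU) → 2 DoU from unsaturation.
Total DoU = 1 + 2 = 3.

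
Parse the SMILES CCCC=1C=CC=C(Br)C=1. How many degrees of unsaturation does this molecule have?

4

Degree of unsaturation = (number of rings) + (number of π bonds).
Ring closures in the SMILES: 1.
π bonds: 3 double bonds (each 1 DoU) → 3 DoU from unsaturation.
Total DoU = 1 + 3 = 4.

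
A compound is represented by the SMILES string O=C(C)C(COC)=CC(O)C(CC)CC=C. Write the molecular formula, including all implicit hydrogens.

Walk through each heavy atom and fill implicit hydrogens from standard valence (C 4, N 3, O 2, S 2, halogen 1):
  atom 1: O, bond orders sum to 2 (valence 2) → 0 H
  atom 2: C, bond orders sum to 4 (valence 4) → 0 H
  atom 3: C, bond orders sum to 1 (valence 4) → 3 H
  atom 4: C, bond orders sum to 4 (valence 4) → 0 H
  atom 5: C, bond orders sum to 2 (valence 4) → 2 H
  atom 6: O, bond orders sum to 2 (valence 2) → 0 H
  atom 7: C, bond orders sum to 1 (valence 4) → 3 H
  atom 8: C, bond orders sum to 3 (valence 4) → 1 H
  atom 9: C, bond orders sum to 3 (valence 4) → 1 H
  atom 10: O, bond orders sum to 1 (valence 2) → 1 H
  atom 11: C, bond orders sum to 3 (valence 4) → 1 H
  atom 12: C, bond orders sum to 2 (valence 4) → 2 H
  atom 13: C, bond orders sum to 1 (valence 4) → 3 H
  atom 14: C, bond orders sum to 2 (valence 4) → 2 H
  atom 15: C, bond orders sum to 3 (valence 4) → 1 H
  atom 16: C, bond orders sum to 2 (valence 4) → 2 H
Totals → C:13, H:22, O:3.

C13H22O3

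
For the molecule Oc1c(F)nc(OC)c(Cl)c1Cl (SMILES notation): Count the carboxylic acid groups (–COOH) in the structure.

Scan the SMILES for the carboxylic acid motif — none present.
Groups that are present: 1 ether, 1 hydroxyl.

0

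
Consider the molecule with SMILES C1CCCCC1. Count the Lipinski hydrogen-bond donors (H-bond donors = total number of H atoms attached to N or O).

Donors: find every N or O and count the H atoms it carries.
  (no N or O atoms present)
Lipinski HBD = 0.

0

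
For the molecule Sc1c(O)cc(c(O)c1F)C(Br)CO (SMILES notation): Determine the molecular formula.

Walk through each heavy atom and fill implicit hydrogens from standard valence (C 4, N 3, O 2, S 2, halogen 1); for lowercase aromatic atoms, an aromatic c carries 1 H when it has two neighbours and 0 H with three, and aromatic n carries 0 H:
  atom 1: S, bond orders sum to 1 (valence 2) → 1 H
  atom 2: aromatic c, 3 neighbours → 0 H
  atom 3: aromatic c, 3 neighbours → 0 H
  atom 4: O, bond orders sum to 1 (valence 2) → 1 H
  atom 5: aromatic c, 2 neighbours → 1 H
  atom 6: aromatic c, 3 neighbours → 0 H
  atom 7: aromatic c, 3 neighbours → 0 H
  atom 8: O, bond orders sum to 1 (valence 2) → 1 H
  atom 9: aromatic c, 3 neighbours → 0 H
  atom 10: F (halogen, monovalent) → 0 H
  atom 11: C, bond orders sum to 3 (valence 4) → 1 H
  atom 12: Br (halogen, monovalent) → 0 H
  atom 13: C, bond orders sum to 2 (valence 4) → 2 H
  atom 14: O, bond orders sum to 1 (valence 2) → 1 H
Totals → C:8, H:8, Br:1, F:1, O:3, S:1.
In Hill order: C8H8BrFO3S.

C8H8BrFO3S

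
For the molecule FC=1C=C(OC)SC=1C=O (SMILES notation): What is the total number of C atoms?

Count every carbon token in the SMILES (each C, including those in ring-closure positions and inside branches).
Carbon count: 6.

6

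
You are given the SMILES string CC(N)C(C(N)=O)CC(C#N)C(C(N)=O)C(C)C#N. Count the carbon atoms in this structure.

12

Count every carbon token in the SMILES (each C, including those in ring-closure positions and inside branches).
Carbon count: 12.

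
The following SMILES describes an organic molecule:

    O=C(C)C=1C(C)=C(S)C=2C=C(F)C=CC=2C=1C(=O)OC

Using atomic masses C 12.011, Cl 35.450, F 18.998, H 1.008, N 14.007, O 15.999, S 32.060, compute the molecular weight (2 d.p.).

First, the molecular formula is C15H13FO3S (counting implicit H from valence).
  C: 15 × 12.011 = 180.165
  F: 1 × 18.998 = 18.998
  H: 13 × 1.008 = 13.104
  O: 3 × 15.999 = 47.997
  S: 1 × 32.060 = 32.060
Sum: 15×12.011 + 1×18.998 + 13×1.008 + 3×15.999 + 1×32.060 = 292.324 → 292.32 g/mol.

292.32 g/mol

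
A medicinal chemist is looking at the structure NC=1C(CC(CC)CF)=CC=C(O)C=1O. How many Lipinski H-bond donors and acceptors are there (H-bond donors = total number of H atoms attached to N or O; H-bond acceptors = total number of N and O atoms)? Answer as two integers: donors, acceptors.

Donors: find every N or O and count the H atoms it carries.
  atom 1 (N): bond orders sum to 1 → 2 H
  atom 13 (O): bond orders sum to 1 → 1 H
  atom 15 (O): bond orders sum to 1 → 1 H
Lipinski HBD = 4.
Acceptors: N atoms = 1, O atoms = 2 → HBA = 3.

4, 3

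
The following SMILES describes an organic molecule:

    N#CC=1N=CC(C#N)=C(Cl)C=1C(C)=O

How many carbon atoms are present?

Count every carbon token in the SMILES (each C, including those in ring-closure positions and inside branches).
Carbon count: 9.

9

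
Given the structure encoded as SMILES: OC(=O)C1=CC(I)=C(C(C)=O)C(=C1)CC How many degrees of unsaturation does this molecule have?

6

Degree of unsaturation = (number of rings) + (number of π bonds).
Ring closures in the SMILES: 1.
π bonds: 5 double bonds (each 1 DoU) → 5 DoU from unsaturation.
Total DoU = 1 + 5 = 6.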